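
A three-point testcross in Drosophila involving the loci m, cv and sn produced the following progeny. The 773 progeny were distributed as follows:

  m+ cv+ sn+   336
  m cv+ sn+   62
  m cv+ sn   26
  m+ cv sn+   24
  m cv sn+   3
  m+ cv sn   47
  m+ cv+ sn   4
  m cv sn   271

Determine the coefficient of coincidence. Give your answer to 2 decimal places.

0.82

The two most frequent reciprocal classes, m cv sn and m+ cv+ sn+, are the parental types, so the F1 was m cv sn / m+ cv+ sn+.
The two rarest classes, m cv sn+ and m+ cv+ sn, are the double crossovers. Comparing them with the parentals, only the sn allele has switched, so sn is the middle locus and the order is m – sn – cv.
m–sn: (109 + 7)/773 = 0.1501; sn–cv: (50 + 7)/773 = 0.0737.
Expected DCO frequency = 0.1501 × 0.0737 ≈ 0.01106; observed = 7/773 ≈ 0.00906.
Coefficient of coincidence = 0.00906/0.01106 ≈ 0.82.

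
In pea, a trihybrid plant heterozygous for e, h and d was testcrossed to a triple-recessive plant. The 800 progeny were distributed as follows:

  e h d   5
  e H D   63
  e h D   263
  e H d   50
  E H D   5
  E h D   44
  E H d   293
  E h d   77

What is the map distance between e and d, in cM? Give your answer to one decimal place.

13.0 cM

The two most frequent reciprocal classes, E H d and e h D, are the parental types, so the F1 was E H d / e h D.
The two rarest classes, E H D and e h d, are the double crossovers. Comparing them with the parentals, only the d allele has switched, so d is the middle locus and the order is e – d – h.
Crossovers in the e–d interval produce the single-crossover classes e H d and E h D (50 + 44 = 94) plus the double crossovers (10).
RF(e–d) = (94 + 10) / 800 = 104/800 = 0.1300 → 13.0 cM.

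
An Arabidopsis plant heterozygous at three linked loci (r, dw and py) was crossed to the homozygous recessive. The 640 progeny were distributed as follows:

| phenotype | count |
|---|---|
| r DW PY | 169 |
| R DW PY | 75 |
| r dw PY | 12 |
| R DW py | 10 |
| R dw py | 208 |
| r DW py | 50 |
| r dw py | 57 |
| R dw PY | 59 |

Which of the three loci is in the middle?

dw

The two most frequent reciprocal classes, r DW PY and R dw py, are the parental types, so the F1 was r DW PY / R dw py.
The two rarest classes, r dw PY and R DW py, are the double crossovers. Comparing them with the parentals, only the dw allele has switched, so dw is the middle locus and the order is r – dw – py.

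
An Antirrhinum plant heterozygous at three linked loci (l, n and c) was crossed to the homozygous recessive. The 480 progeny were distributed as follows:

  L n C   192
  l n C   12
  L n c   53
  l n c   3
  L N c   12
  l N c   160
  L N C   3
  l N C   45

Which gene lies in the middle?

n

The two most frequent reciprocal classes, l N c and L n C, are the parental types, so the F1 was l N c / L n C.
The two rarest classes, l n c and L N C, are the double crossovers. Comparing them with the parentals, only the n allele has switched, so n is the middle locus and the order is c – n – l.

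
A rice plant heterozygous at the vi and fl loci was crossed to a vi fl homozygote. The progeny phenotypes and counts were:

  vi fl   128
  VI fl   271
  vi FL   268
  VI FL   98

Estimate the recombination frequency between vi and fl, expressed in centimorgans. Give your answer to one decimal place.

29.5 centimorgans

The two most frequent classes, VI fl (271) and vi FL (268), are the parental types, so the F1 was VI fl / vi FL.
The recombinant classes are VI FL and vi fl: 98 + 128 = 226.
Recombination frequency = 226/765 = 0.2954 ≈ 29.5%, i.e. 29.5 centimorgans.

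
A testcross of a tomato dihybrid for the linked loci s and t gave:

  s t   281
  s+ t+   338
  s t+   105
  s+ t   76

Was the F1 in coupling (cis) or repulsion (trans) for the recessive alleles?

cis

The two most frequent classes are s+ t+ (338) and s t (281); these are the parental (non-recombinant) types.
So the F1 carried s+ t+ on one chromosome and s t on the other — the recessive alleles are on the same chromosome (cis / coupling).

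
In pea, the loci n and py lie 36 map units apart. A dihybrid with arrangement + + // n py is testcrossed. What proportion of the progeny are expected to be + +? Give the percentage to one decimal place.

A map distance of 36 map units corresponds to a recombination frequency of 0.360.
The F1 is + + / n py, so + + is a parental gamete class with expected frequency (1 − r)/2 = 0.640/2 = 0.3200.
That is 0.3200 = 32.0% of the progeny.

32.0%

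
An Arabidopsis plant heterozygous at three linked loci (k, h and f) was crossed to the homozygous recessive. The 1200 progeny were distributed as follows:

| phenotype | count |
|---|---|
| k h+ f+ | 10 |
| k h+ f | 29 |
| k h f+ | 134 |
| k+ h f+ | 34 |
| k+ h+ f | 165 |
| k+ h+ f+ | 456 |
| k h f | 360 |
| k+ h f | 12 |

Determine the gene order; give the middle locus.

k

The two most frequent reciprocal classes, k h f and k+ h+ f+, are the parental types, so the F1 was k h f / k+ h+ f+.
The two rarest classes, k+ h f and k h+ f+, are the double crossovers. Comparing them with the parentals, only the k allele has switched, so k is the middle locus and the order is h – k – f.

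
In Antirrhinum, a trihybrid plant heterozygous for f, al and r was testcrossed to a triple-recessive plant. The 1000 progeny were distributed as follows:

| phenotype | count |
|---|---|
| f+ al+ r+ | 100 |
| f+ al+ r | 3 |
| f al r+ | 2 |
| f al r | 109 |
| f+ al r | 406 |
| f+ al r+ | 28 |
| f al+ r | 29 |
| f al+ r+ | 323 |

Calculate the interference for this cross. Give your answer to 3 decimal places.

The two most frequent reciprocal classes, f al+ r+ and f+ al r, are the parental types, so the F1 was f al+ r+ / f+ al r.
The two rarest classes, f al r+ and f+ al+ r, are the double crossovers. Comparing them with the parentals, only the al allele has switched, so al is the middle locus and the order is r – al – f.
r–al: (57 + 5)/1000 = 0.0620; al–f: (209 + 5)/1000 = 0.2140.
Expected DCO frequency = 0.0620 × 0.2140 ≈ 0.01327; observed = 5/1000 ≈ 0.00500.
Coefficient of coincidence = 0.00500/0.01327 ≈ 0.377; interference = 1 − 0.377 = 0.623.

0.623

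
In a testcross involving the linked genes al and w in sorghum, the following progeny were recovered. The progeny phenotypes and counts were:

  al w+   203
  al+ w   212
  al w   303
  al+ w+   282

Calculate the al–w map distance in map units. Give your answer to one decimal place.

The two most frequent classes, al+ w+ (282) and al w (303), are the parental types, so the F1 was al+ w+ / al w.
The recombinant classes are al+ w and al w+: 212 + 203 = 415.
Recombination frequency = 415/1000 = 0.4150 ≈ 41.5%, i.e. 41.5 map units.

41.5 map units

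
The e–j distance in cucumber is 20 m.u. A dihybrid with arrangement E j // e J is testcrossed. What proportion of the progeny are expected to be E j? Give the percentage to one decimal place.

A map distance of 20 m.u. corresponds to a recombination frequency of 0.200.
The F1 is E j / e J, so E j is a parental gamete class with expected frequency (1 − r)/2 = 0.800/2 = 0.4000.
That is 0.4000 = 40.0% of the progeny.

40.0%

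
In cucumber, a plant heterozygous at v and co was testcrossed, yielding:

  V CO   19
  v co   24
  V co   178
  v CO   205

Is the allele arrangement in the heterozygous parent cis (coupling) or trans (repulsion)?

The two most frequent classes are V co (178) and v CO (205); these are the parental (non-recombinant) types.
So the F1 carried V co on one chromosome and v CO on the other — the recessive alleles are on opposite chromosomes (trans / repulsion).

trans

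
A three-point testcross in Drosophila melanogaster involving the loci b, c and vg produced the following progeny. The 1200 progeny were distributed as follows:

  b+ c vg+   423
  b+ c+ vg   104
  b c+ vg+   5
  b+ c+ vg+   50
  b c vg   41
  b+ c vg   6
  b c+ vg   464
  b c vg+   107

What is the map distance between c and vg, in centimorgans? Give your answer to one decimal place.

The two most frequent reciprocal classes, b c+ vg and b+ c vg+, are the parental types, so the F1 was b c+ vg / b+ c vg+.
The two rarest classes, b c+ vg+ and b+ c vg, are the double crossovers. Comparing them with the parentals, only the vg allele has switched, so vg is the middle locus and the order is b – vg – c.
Crossovers in the vg–c interval produce the single-crossover classes b c vg and b+ c+ vg+ (41 + 50 = 91) plus the double crossovers (11).
RF(vg–c) = (91 + 11) / 1200 = 102/1200 = 0.0850 → 8.5 centimorgans.

8.5 centimorgans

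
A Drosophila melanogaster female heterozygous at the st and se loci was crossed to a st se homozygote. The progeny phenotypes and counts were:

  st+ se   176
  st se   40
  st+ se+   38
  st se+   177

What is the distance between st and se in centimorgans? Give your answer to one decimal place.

The two most frequent classes, st+ se (176) and st se+ (177), are the parental types, so the F1 was st+ se / st se+.
The recombinant classes are st+ se+ and st se: 38 + 40 = 78.
Recombination frequency = 78/431 = 0.1810 ≈ 18.1%, i.e. 18.1 centimorgans.

18.1 centimorgans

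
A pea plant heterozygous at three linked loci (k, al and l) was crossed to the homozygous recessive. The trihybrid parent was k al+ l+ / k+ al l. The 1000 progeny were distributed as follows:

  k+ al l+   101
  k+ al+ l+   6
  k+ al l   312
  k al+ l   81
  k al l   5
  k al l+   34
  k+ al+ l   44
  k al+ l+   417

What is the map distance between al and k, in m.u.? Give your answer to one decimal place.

8.9 m.u.

The two rarest classes, k+ al+ l+ and k al l, are the double crossovers. Comparing them with the parentals, only the k allele has switched, so k is the middle locus and the order is l – k – al.
Crossovers in the k–al interval produce the single-crossover classes k al l+ and k+ al+ l (34 + 44 = 78) plus the double crossovers (11).
RF(k–al) = (78 + 11) / 1000 = 89/1000 = 0.0890 → 8.9 m.u.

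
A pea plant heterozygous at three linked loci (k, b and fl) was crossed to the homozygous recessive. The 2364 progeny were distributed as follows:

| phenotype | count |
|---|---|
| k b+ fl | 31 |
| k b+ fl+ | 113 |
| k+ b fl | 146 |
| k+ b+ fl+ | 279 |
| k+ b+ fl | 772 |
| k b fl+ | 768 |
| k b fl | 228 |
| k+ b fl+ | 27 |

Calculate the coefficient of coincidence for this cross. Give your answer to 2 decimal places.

0.77

The two most frequent reciprocal classes, k+ b+ fl and k b fl+, are the parental types, so the F1 was k+ b+ fl / k b fl+.
The two rarest classes, k b+ fl and k+ b fl+, are the double crossovers. Comparing them with the parentals, only the k allele has switched, so k is the middle locus and the order is fl – k – b.
fl–k: (507 + 58)/2364 = 0.2390; k–b: (259 + 58)/2364 = 0.1341.
Expected DCO frequency = 0.2390 × 0.1341 ≈ 0.03205; observed = 58/2364 ≈ 0.02453.
Coefficient of coincidence = 0.02453/0.03205 ≈ 0.77.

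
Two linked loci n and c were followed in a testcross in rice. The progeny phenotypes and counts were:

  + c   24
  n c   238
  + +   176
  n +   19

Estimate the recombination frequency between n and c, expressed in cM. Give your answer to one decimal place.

9.4 cM

The two most frequent classes, + + (176) and n c (238), are the parental types, so the F1 was + + / n c.
The recombinant classes are + c and n +: 24 + 19 = 43.
Recombination frequency = 43/457 = 0.0941 ≈ 9.4%, i.e. 9.4 cM.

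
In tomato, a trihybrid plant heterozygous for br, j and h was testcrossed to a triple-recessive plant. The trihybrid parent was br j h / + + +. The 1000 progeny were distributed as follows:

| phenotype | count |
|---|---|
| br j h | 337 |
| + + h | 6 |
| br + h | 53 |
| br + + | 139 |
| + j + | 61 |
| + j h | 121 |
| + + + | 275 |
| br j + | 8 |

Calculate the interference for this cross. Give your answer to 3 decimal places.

The two rarest classes, br j + and + + h, are the double crossovers. Comparing them with the parentals, only the h allele has switched, so h is the middle locus and the order is j – h – br.
j–h: (114 + 14)/1000 = 0.1280; h–br: (260 + 14)/1000 = 0.2740.
Expected DCO frequency = 0.1280 × 0.2740 ≈ 0.03507; observed = 14/1000 ≈ 0.01400.
Coefficient of coincidence = 0.01400/0.03507 ≈ 0.399; interference = 1 − 0.399 = 0.601.

0.601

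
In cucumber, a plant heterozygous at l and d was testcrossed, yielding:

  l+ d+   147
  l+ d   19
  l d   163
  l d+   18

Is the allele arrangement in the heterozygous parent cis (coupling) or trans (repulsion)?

cis

The two most frequent classes are l+ d+ (147) and l d (163); these are the parental (non-recombinant) types.
So the F1 carried l+ d+ on one chromosome and l d on the other — the recessive alleles are on the same chromosome (cis / coupling).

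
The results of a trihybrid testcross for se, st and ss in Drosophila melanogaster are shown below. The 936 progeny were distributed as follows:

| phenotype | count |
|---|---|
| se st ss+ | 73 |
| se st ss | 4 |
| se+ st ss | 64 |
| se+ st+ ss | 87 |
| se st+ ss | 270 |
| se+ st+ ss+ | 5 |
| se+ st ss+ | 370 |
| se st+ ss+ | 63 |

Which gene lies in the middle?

st

The two most frequent reciprocal classes, se+ st ss+ and se st+ ss, are the parental types, so the F1 was se+ st ss+ / se st+ ss.
The two rarest classes, se+ st+ ss+ and se st ss, are the double crossovers. Comparing them with the parentals, only the st allele has switched, so st is the middle locus and the order is se – st – ss.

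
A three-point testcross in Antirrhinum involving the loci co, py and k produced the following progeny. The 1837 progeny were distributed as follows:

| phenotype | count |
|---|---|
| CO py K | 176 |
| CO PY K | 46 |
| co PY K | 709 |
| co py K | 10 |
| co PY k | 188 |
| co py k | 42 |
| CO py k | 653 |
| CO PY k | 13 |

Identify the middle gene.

py

The two most frequent reciprocal classes, CO py k and co PY K, are the parental types, so the F1 was CO py k / co PY K.
The two rarest classes, CO PY k and co py K, are the double crossovers. Comparing them with the parentals, only the py allele has switched, so py is the middle locus and the order is co – py – k.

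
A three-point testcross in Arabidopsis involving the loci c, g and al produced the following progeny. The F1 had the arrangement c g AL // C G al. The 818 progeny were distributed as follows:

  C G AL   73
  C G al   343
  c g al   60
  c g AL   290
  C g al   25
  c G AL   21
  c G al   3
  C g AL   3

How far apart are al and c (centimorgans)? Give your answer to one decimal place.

17.0 centimorgans

The two rarest classes, C g AL and c G al, are the double crossovers. Comparing them with the parentals, only the c allele has switched, so c is the middle locus and the order is al – c – g.
Crossovers in the al–c interval produce the single-crossover classes c g al and C G AL (60 + 73 = 133) plus the double crossovers (6).
RF(al–c) = (133 + 6) / 818 = 139/818 = 0.1699 → 17.0 centimorgans.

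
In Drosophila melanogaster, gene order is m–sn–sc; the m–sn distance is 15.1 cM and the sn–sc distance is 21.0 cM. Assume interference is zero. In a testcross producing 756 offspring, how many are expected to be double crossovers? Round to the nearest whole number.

Map distances give recombination frequencies of 0.151 and 0.210 for the two intervals.
With no interference, expected double-crossover frequency = 0.151 × 0.210 = 0.03171.
Expected number = 0.03171 × 756 = 23.97 ≈ 24.

24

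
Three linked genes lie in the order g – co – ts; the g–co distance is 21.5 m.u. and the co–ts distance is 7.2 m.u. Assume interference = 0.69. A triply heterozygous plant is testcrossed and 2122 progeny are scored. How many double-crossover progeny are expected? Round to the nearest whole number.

10

Map distances give recombination frequencies of 0.215 and 0.072 for the two intervals.
With interference 0.69 (so coincidence = 0.31), expected double-crossover frequency = 0.215 × 0.072 × 0.31 = 0.00480.
Expected number = 0.00480 × 2122 = 10.18 ≈ 10.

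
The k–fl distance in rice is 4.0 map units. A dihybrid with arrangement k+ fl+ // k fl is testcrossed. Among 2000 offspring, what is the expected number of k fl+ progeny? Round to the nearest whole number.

A map distance of 4.0 map units corresponds to a recombination frequency of 0.040.
The F1 is k+ fl+ / k fl, so k fl+ is a recombinant gamete class with expected frequency r/2 = 0.040/2 = 0.0200.
Expected number = 0.0200 × 2000 = 40.00 ≈ 40.

40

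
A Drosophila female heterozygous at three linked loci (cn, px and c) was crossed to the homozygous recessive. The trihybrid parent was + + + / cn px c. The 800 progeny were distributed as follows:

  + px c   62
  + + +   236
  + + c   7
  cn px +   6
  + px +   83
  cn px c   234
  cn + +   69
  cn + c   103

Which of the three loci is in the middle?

The two rarest classes, + + c and cn px +, are the double crossovers. Comparing them with the parentals, only the c allele has switched, so c is the middle locus and the order is px – c – cn.

c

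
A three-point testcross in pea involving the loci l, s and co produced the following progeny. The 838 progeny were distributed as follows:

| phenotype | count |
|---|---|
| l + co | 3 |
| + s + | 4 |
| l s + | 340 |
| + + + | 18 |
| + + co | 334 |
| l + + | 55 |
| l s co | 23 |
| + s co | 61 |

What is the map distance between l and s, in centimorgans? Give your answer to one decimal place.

The two most frequent reciprocal classes, + + co and l s +, are the parental types, so the F1 was + + co / l s +.
The two rarest classes, l + co and + s +, are the double crossovers. Comparing them with the parentals, only the l allele has switched, so l is the middle locus and the order is s – l – co.
Crossovers in the s–l interval produce the single-crossover classes + s co and l + + (61 + 55 = 116) plus the double crossovers (7).
RF(s–l) = (116 + 7) / 838 = 123/838 = 0.1468 → 14.7 centimorgans.

14.7 centimorgans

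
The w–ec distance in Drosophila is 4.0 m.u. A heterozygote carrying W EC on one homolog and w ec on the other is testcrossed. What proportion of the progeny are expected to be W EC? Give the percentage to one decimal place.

48.0%

A map distance of 4.0 m.u. corresponds to a recombination frequency of 0.040.
The F1 is W EC / w ec, so W EC is a parental gamete class with expected frequency (1 − r)/2 = 0.960/2 = 0.4800.
That is 0.4800 = 48.0% of the progeny.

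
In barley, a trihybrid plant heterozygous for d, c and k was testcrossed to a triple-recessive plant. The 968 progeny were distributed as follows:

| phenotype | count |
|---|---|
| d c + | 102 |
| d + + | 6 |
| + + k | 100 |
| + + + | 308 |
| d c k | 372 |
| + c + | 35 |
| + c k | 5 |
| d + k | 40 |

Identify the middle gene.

d

The two most frequent reciprocal classes, d c k and + + +, are the parental types, so the F1 was d c k / + + +.
The two rarest classes, + c k and d + +, are the double crossovers. Comparing them with the parentals, only the d allele has switched, so d is the middle locus and the order is c – d – k.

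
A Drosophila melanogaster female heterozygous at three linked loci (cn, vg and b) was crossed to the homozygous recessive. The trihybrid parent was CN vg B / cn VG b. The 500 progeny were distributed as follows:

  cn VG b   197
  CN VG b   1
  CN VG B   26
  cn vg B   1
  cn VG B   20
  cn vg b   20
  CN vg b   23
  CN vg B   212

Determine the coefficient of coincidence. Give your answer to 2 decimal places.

The two rarest classes, cn vg B and CN VG b, are the double crossovers. Comparing them with the parentals, only the cn allele has switched, so cn is the middle locus and the order is b – cn – vg.
b–cn: (43 + 2)/500 = 0.0900; cn–vg: (46 + 2)/500 = 0.0960.
Expected DCO frequency = 0.0900 × 0.0960 ≈ 0.00864; observed = 2/500 ≈ 0.00400.
Coefficient of coincidence = 0.00400/0.00864 ≈ 0.46.

0.46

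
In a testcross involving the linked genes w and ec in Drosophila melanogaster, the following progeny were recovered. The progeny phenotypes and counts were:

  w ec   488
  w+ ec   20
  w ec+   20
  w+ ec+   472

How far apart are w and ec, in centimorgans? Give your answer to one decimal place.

4.0 centimorgans

The two most frequent classes, w+ ec+ (472) and w ec (488), are the parental types, so the F1 was w+ ec+ / w ec.
The recombinant classes are w+ ec and w ec+: 20 + 20 = 40.
Recombination frequency = 40/1000 = 0.0400 ≈ 4.0%, i.e. 4.0 centimorgans.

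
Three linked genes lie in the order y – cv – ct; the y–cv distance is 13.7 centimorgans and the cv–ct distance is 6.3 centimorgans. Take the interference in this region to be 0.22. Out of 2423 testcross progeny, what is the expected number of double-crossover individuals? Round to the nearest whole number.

Map distances give recombination frequencies of 0.137 and 0.063 for the two intervals.
With interference 0.22 (so coincidence = 0.78), expected double-crossover frequency = 0.137 × 0.063 × 0.78 = 0.00673.
Expected number = 0.00673 × 2423 = 16.31 ≈ 16.

16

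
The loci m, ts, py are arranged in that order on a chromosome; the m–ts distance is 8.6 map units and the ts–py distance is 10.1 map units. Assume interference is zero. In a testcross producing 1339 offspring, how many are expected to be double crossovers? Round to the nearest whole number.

Map distances give recombination frequencies of 0.086 and 0.101 for the two intervals.
With no interference, expected double-crossover frequency = 0.086 × 0.101 = 0.00869.
Expected number = 0.00869 × 1339 = 11.63 ≈ 12.

12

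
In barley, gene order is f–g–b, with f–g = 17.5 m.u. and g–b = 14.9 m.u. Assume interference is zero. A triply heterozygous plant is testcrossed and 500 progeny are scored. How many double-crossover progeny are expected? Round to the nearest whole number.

Map distances give recombination frequencies of 0.175 and 0.149 for the two intervals.
With no interference, expected double-crossover frequency = 0.175 × 0.149 = 0.02607.
Expected number = 0.02607 × 500 = 13.04 ≈ 13.

13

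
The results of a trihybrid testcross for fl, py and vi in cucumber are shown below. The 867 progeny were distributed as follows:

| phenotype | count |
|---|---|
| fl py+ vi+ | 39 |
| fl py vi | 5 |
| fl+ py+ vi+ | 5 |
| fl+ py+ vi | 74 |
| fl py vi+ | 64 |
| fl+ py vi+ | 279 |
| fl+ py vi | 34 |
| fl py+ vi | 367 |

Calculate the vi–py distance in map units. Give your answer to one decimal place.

The two most frequent reciprocal classes, fl py+ vi and fl+ py vi+, are the parental types, so the F1 was fl py+ vi / fl+ py vi+.
The two rarest classes, fl py vi and fl+ py+ vi+, are the double crossovers. Comparing them with the parentals, only the py allele has switched, so py is the middle locus and the order is fl – py – vi.
Crossovers in the py–vi interval produce the single-crossover classes fl py+ vi+ and fl+ py vi (39 + 34 = 73) plus the double crossovers (10).
RF(py–vi) = (73 + 10) / 867 = 83/867 = 0.0957 → 9.6 map units.

9.6 map units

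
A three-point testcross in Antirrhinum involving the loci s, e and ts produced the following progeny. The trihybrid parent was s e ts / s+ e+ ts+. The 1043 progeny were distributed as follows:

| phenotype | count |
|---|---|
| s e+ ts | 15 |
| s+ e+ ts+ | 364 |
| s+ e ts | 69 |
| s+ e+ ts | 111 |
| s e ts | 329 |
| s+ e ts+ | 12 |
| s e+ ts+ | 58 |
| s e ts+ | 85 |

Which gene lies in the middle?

e

The two rarest classes, s e+ ts and s+ e ts+, are the double crossovers. Comparing them with the parentals, only the e allele has switched, so e is the middle locus and the order is ts – e – s.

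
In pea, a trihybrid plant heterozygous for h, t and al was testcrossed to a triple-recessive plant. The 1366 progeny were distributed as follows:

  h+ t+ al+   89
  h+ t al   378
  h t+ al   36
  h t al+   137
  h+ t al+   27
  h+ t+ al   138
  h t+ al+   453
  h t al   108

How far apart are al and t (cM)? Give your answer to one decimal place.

24.7 cM

The two most frequent reciprocal classes, h+ t al and h t+ al+, are the parental types, so the F1 was h+ t al / h t+ al+.
The two rarest classes, h+ t al+ and h t+ al, are the double crossovers. Comparing them with the parentals, only the al allele has switched, so al is the middle locus and the order is t – al – h.
Crossovers in the t–al interval produce the single-crossover classes h+ t+ al and h t al+ (138 + 137 = 275) plus the double crossovers (63).
RF(t–al) = (275 + 63) / 1366 = 338/1366 = 0.2474 → 24.7 cM.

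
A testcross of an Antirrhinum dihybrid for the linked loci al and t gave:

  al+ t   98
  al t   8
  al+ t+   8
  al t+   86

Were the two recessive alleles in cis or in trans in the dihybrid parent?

The two most frequent classes are al+ t (98) and al t+ (86); these are the parental (non-recombinant) types.
So the F1 carried al+ t on one chromosome and al t+ on the other — the recessive alleles are on opposite chromosomes (trans / repulsion).

trans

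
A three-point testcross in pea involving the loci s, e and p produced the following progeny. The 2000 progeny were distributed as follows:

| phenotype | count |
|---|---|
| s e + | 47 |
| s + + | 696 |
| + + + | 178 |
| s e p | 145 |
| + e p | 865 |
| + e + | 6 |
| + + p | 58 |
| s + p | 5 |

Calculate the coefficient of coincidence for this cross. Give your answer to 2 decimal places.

The two most frequent reciprocal classes, s + + and + e p, are the parental types, so the F1 was s + + / + e p.
The two rarest classes, s + p and + e +, are the double crossovers. Comparing them with the parentals, only the p allele has switched, so p is the middle locus and the order is s – p – e.
s–p: (323 + 11)/2000 = 0.1670; p–e: (105 + 11)/2000 = 0.0580.
Expected DCO frequency = 0.1670 × 0.0580 ≈ 0.00969; observed = 11/2000 ≈ 0.00550.
Coefficient of coincidence = 0.00550/0.00969 ≈ 0.57.

0.57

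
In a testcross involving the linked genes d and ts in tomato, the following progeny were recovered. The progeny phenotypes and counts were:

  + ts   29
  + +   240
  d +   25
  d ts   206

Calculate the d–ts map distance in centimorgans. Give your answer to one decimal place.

The two most frequent classes, + + (240) and d ts (206), are the parental types, so the F1 was + + / d ts.
The recombinant classes are + ts and d +: 29 + 25 = 54.
Recombination frequency = 54/500 = 0.1080 ≈ 10.8%, i.e. 10.8 centimorgans.

10.8 centimorgans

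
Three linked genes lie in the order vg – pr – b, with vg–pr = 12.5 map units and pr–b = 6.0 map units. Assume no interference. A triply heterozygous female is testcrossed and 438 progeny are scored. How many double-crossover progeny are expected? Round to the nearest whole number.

3

Map distances give recombination frequencies of 0.125 and 0.060 for the two intervals.
With no interference, expected double-crossover frequency = 0.125 × 0.060 = 0.00750.
Expected number = 0.00750 × 438 = 3.28 ≈ 3.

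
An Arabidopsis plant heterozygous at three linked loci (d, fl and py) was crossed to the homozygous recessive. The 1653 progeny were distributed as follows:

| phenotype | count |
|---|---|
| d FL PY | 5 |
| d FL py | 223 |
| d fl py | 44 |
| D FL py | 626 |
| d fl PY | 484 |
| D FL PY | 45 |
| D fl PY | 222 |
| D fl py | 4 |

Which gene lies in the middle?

The two most frequent reciprocal classes, d fl PY and D FL py, are the parental types, so the F1 was d fl PY / D FL py.
The two rarest classes, d FL PY and D fl py, are the double crossovers. Comparing them with the parentals, only the fl allele has switched, so fl is the middle locus and the order is py – fl – d.

fl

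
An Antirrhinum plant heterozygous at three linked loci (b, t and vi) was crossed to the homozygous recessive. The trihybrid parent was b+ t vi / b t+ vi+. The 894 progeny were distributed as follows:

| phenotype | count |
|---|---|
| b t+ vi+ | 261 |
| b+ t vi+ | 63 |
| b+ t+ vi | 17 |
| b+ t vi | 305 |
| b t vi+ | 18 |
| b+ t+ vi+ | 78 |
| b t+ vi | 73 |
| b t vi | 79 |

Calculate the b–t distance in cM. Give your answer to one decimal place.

21.5 cM

The two rarest classes, b+ t+ vi and b t vi+, are the double crossovers. Comparing them with the parentals, only the t allele has switched, so t is the middle locus and the order is vi – t – b.
Crossovers in the t–b interval produce the single-crossover classes b t vi and b+ t+ vi+ (79 + 78 = 157) plus the double crossovers (35).
RF(t–b) = (157 + 35) / 894 = 192/894 = 0.2148 → 21.5 cM.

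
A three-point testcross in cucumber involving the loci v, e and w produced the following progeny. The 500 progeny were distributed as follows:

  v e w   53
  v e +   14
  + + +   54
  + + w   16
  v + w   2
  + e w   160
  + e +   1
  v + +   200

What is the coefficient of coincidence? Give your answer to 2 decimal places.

The two most frequent reciprocal classes, v + + and + e w, are the parental types, so the F1 was v + + / + e w.
The two rarest classes, v + w and + e +, are the double crossovers. Comparing them with the parentals, only the w allele has switched, so w is the middle locus and the order is e – w – v.
e–w: (30 + 3)/500 = 0.0660; w–v: (107 + 3)/500 = 0.2200.
Expected DCO frequency = 0.0660 × 0.2200 ≈ 0.01452; observed = 3/500 ≈ 0.00600.
Coefficient of coincidence = 0.00600/0.01452 ≈ 0.41.

0.41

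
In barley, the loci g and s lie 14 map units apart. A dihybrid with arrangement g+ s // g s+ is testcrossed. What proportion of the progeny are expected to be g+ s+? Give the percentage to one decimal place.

7.0%

A map distance of 14 map units corresponds to a recombination frequency of 0.140.
The F1 is g+ s / g s+, so g+ s+ is a recombinant gamete class with expected frequency r/2 = 0.140/2 = 0.0700.
That is 0.0700 = 7.0% of the progeny.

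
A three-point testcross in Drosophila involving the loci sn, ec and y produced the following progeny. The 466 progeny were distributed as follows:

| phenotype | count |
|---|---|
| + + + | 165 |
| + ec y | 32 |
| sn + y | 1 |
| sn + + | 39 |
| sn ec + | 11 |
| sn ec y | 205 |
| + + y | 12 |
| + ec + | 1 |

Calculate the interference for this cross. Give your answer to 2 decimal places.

The two most frequent reciprocal classes, + + + and sn ec y, are the parental types, so the F1 was + + + / sn ec y.
The two rarest classes, + ec + and sn + y, are the double crossovers. Comparing them with the parentals, only the ec allele has switched, so ec is the middle locus and the order is y – ec – sn.
y–ec: (23 + 2)/466 = 0.0536; ec–sn: (71 + 2)/466 = 0.1567.
Expected DCO frequency = 0.0536 × 0.1567 ≈ 0.00840; observed = 2/466 ≈ 0.00429.
Coefficient of coincidence = 0.00429/0.00840 ≈ 0.51; interference = 1 − 0.51 = 0.49.

0.49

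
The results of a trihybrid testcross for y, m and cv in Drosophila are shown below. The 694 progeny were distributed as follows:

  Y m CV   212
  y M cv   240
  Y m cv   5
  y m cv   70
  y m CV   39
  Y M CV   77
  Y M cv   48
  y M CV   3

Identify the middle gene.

The two most frequent reciprocal classes, Y m CV and y M cv, are the parental types, so the F1 was Y m CV / y M cv.
The two rarest classes, Y m cv and y M CV, are the double crossovers. Comparing them with the parentals, only the cv allele has switched, so cv is the middle locus and the order is m – cv – y.

cv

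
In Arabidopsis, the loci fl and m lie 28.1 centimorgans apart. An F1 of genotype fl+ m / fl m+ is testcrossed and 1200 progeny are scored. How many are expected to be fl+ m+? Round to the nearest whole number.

169

A map distance of 28.1 centimorgans corresponds to a recombination frequency of 0.281.
The F1 is fl+ m / fl m+, so fl+ m+ is a recombinant gamete class with expected frequency r/2 = 0.281/2 = 0.1405.
Expected number = 0.1405 × 1200 = 168.60 ≈ 169.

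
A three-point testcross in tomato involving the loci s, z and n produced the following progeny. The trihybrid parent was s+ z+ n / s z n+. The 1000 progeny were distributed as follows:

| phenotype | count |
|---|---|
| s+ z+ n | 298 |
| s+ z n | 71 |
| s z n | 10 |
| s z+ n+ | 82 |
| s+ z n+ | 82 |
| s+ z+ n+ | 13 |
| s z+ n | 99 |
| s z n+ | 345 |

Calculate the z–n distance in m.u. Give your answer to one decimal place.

The two rarest classes, s+ z+ n+ and s z n, are the double crossovers. Comparing them with the parentals, only the n allele has switched, so n is the middle locus and the order is s – n – z.
Crossovers in the n–z interval produce the single-crossover classes s+ z n and s z+ n+ (71 + 82 = 153) plus the double crossovers (23).
RF(n–z) = (153 + 23) / 1000 = 176/1000 = 0.1760 → 17.6 m.u.

17.6 m.u.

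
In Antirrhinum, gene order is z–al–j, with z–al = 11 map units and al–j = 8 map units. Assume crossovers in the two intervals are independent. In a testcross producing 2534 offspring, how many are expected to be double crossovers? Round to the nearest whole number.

22

Map distances give recombination frequencies of 0.110 and 0.080 for the two intervals.
With no interference, expected double-crossover frequency = 0.110 × 0.080 = 0.00880.
Expected number = 0.00880 × 2534 = 22.30 ≈ 22.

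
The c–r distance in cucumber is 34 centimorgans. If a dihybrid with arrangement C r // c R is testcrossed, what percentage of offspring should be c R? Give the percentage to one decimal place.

33.0%

A map distance of 34 centimorgans corresponds to a recombination frequency of 0.340.
The F1 is C r / c R, so c R is a parental gamete class with expected frequency (1 − r)/2 = 0.660/2 = 0.3300.
That is 0.3300 = 33.0% of the progeny.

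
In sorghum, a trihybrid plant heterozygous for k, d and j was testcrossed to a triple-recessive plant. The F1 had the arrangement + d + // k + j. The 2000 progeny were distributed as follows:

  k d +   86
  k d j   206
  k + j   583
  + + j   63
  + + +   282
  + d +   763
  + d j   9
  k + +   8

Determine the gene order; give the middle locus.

j

The two rarest classes, + d j and k + +, are the double crossovers. Comparing them with the parentals, only the j allele has switched, so j is the middle locus and the order is d – j – k.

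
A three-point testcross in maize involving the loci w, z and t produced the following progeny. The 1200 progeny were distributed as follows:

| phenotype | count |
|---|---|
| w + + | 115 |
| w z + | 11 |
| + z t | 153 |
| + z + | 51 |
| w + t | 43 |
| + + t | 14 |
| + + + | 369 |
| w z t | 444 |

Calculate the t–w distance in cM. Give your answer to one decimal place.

The two most frequent reciprocal classes, w z t and + + +, are the parental types, so the F1 was w z t / + + +.
The two rarest classes, w z + and + + t, are the double crossovers. Comparing them with the parentals, only the t allele has switched, so t is the middle locus and the order is w – t – z.
Crossovers in the w–t interval produce the single-crossover classes + z t and w + + (153 + 115 = 268) plus the double crossovers (25).
RF(w–t) = (268 + 25) / 1200 = 293/1200 = 0.2442 → 24.4 cM.

24.4 cM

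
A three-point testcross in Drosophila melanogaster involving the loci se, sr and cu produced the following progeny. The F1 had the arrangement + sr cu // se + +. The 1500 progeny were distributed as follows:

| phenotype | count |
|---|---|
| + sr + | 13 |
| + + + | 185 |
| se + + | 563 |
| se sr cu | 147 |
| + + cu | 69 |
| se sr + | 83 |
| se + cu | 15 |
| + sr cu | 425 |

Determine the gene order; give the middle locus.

cu

The two rarest classes, + sr + and se + cu, are the double crossovers. Comparing them with the parentals, only the cu allele has switched, so cu is the middle locus and the order is se – cu – sr.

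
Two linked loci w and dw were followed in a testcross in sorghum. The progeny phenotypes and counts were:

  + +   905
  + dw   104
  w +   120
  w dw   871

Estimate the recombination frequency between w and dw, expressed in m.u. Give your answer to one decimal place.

The two most frequent classes, + + (905) and w dw (871), are the parental types, so the F1 was + + / w dw.
The recombinant classes are + dw and w +: 104 + 120 = 224.
Recombination frequency = 224/2000 = 0.1120 ≈ 11.2%, i.e. 11.2 m.u.

11.2 m.u.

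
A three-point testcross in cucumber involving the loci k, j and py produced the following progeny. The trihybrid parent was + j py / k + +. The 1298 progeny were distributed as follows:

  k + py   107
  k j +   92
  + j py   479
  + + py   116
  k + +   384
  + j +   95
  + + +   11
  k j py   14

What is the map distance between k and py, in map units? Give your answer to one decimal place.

The two rarest classes, k j py and + + +, are the double crossovers. Comparing them with the parentals, only the k allele has switched, so k is the middle locus and the order is j – k – py.
Crossovers in the k–py interval produce the single-crossover classes + j + and k + py (95 + 107 = 202) plus the double crossovers (25).
RF(k–py) = (202 + 25) / 1298 = 227/1298 = 0.1749 → 17.5 map units.

17.5 map units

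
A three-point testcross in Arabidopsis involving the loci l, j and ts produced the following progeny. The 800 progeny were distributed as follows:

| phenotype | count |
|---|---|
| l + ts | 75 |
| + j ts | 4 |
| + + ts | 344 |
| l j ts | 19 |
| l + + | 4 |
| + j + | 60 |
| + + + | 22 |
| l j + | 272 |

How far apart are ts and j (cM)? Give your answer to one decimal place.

6.1 cM

The two most frequent reciprocal classes, l j + and + + ts, are the parental types, so the F1 was l j + / + + ts.
The two rarest classes, l + + and + j ts, are the double crossovers. Comparing them with the parentals, only the j allele has switched, so j is the middle locus and the order is ts – j – l.
Crossovers in the ts–j interval produce the single-crossover classes l j ts and + + + (19 + 22 = 41) plus the double crossovers (8).
RF(ts–j) = (41 + 8) / 800 = 49/800 = 0.0612 → 6.1 cM.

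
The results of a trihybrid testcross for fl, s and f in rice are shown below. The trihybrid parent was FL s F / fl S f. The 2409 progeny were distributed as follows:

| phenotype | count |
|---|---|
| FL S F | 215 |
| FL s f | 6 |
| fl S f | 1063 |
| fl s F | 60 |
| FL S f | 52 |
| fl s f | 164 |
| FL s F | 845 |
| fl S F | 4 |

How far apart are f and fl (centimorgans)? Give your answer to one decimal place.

5.1 centimorgans

The two rarest classes, FL s f and fl S F, are the double crossovers. Comparing them with the parentals, only the f allele has switched, so f is the middle locus and the order is fl – f – s.
Crossovers in the fl–f interval produce the single-crossover classes fl s F and FL S f (60 + 52 = 112) plus the double crossovers (10).
RF(fl–f) = (112 + 10) / 2409 = 122/2409 = 0.0506 → 5.1 centimorgans.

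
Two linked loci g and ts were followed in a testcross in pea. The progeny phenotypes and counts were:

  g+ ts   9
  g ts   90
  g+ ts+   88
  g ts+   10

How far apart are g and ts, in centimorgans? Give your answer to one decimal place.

9.6 centimorgans

The two most frequent classes, g+ ts+ (88) and g ts (90), are the parental types, so the F1 was g+ ts+ / g ts.
The recombinant classes are g+ ts and g ts+: 9 + 10 = 19.
Recombination frequency = 19/197 = 0.0964 ≈ 9.6%, i.e. 9.6 centimorgans.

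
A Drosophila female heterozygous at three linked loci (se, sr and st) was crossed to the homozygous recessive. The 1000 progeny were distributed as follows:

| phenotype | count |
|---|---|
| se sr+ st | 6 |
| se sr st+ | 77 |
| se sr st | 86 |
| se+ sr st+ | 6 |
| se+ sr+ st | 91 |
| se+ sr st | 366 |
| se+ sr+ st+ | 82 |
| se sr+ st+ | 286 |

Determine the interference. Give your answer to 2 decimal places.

The two most frequent reciprocal classes, se+ sr st and se sr+ st+, are the parental types, so the F1 was se+ sr st / se sr+ st+.
The two rarest classes, se+ sr st+ and se sr+ st, are the double crossovers. Comparing them with the parentals, only the st allele has switched, so st is the middle locus and the order is sr – st – se.
sr–st: (168 + 12)/1000 = 0.1800; st–se: (168 + 12)/1000 = 0.1800.
Expected DCO frequency = 0.1800 × 0.1800 ≈ 0.03240; observed = 12/1000 ≈ 0.01200.
Coefficient of coincidence = 0.01200/0.03240 ≈ 0.37; interference = 1 − 0.37 = 0.63.

0.63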